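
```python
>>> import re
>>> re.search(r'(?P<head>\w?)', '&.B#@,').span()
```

(0, 0)

The match spans [0:0] → ''.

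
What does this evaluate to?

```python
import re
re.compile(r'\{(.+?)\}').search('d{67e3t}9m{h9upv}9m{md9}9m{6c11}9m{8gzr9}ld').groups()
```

The `?` after the quantifier makes it lazy — it takes as little as possible before letting the rest of the pattern try.
`re.search` tries every starting position until one works.
The match spans [1:8] → '{67e3t}'.
Captured: group 1 = '67e3t'.

('67e3t',)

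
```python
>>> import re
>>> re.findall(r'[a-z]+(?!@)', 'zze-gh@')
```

['zze', 'g']

The negative lookahead/lookbehind blocks any match where the forbidden context is present.
Matches: at [0:3] → 'zze'; at [4:5] → 'g'.
With no groups in the pattern, `findall` gives back each whole match — 2 here.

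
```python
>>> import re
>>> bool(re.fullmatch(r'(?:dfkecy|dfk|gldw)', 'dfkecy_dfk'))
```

False

`fullmatch` succeeds only if the pattern covers the string from start to end.
Here the string isn't matched end-to-end, so the call returns None, and `bool(None)` is False.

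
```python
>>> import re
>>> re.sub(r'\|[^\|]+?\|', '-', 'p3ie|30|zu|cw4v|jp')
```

Matches: at [4:8] → '|30|'; at [10:16] → '|cw4v|'.
Each match is replaced by '-'.

'p3ie-zu-jp'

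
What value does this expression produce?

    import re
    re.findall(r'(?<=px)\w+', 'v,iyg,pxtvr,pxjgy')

The positive lookaround only admits positions where the adjacent text matches; those characters stay outside the span.
Matches: at [8:11] → 'tvr'; at [14:17] → 'jgy'.
`findall` yields the raw match text (2 of them) because the pattern has no groups.

['tvr', 'jgy']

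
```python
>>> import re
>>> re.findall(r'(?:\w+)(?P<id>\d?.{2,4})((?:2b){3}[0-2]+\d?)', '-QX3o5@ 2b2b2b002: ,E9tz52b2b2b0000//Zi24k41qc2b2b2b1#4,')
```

[('@ ', '2b2b2b002'), ('z5', '2b2b2b0000'), ('qc', '2b2b2b1')]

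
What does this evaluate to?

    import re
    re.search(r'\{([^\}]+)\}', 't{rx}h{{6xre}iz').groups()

('rx',)

`search` walks the string left to right and returns the first match it finds.
The match spans [1:5] → '{rx}'.
Captured: group 1 = 'rx'.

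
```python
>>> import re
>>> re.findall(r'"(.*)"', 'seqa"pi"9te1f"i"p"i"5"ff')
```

Walking the string: at [4:22] match '"pi"9te1f"i"p"i"5"', group 1 = 'pi"9te1f"i"p"i"5'.
`findall` collects group 1 from the one match (1 total).

['pi"9te1f"i"p"i"5']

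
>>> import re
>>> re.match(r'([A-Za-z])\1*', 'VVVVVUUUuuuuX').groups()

('V',)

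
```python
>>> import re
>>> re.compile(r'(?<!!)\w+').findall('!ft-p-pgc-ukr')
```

`(?!…)`/`(?<!…)` only lets a position through if the neighbouring text does NOT match; no characters are consumed.
Walking the string: at [2:3] → 't'; at [4:5] → 'p'; at [6:9] → 'pgc'; at [10:13] → 'ukr'.
`findall` yields the raw match text (4 of them) because the pattern has no groups.

['t', 'p', 'pgc', 'ukr']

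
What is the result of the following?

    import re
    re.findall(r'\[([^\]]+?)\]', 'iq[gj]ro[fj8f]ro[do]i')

['gj', 'fj8f', 'do']

One capturing group, so `findall` returns just the captured substring from each match — 3 in all.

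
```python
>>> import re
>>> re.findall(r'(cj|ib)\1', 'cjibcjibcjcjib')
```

['cj']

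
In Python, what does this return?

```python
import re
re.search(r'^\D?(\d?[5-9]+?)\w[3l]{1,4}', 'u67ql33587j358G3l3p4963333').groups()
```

The match spans [0:7] → 'u67ql33'.
Captured: group 1 = '67'.

('67',)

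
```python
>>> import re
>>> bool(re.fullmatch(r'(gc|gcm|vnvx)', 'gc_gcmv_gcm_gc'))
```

`re.fullmatch` is like wrapping the pattern in `^…$` (in single-line mode).
Here the string isn't matched end-to-end, so the call returns None, and `bool(None)` is False.

False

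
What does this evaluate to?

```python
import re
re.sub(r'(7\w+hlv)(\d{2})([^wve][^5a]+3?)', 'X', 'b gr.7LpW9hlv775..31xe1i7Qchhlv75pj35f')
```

Every occurrence is swapped for 'X'.

'b gr.X5pj35f'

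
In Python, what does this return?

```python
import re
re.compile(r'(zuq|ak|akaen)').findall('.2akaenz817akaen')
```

['ak', 'ak']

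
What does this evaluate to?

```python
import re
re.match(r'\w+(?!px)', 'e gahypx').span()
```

`(?!…)`/`(?<!…)` only lets a position through if the neighbouring text does NOT match; no characters are consumed.
`re.match` only tries the pattern at the start of the string.
The match spans [0:1] → 'e'.

(0, 1)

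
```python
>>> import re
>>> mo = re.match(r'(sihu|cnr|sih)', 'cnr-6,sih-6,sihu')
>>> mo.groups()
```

`match` is anchored at position 0; if the pattern doesn't fit there, it returns None.
The match spans [0:3] → 'cnr'.
Captured: group 1 = 'cnr'.

('cnr',)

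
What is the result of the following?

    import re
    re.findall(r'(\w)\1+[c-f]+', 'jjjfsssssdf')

['j', 's']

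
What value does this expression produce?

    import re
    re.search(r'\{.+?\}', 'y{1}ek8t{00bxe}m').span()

(1, 4)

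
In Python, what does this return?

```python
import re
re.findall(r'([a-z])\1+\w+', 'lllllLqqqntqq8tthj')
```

A backreference is literal: `\1` must see the identical characters the first group matched.
Scanning left to right: at [0:18] match 'lllllLqqqntqq8tthj', group 1 = 'l'.
Because there's exactly one group, `findall` drops the full match and keeps group 1 from the one hit.

['l']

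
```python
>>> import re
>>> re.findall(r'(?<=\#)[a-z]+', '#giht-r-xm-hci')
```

Because the assertion is zero-width, the text it checks is not consumed and won't appear in the result.
With no groups in the pattern, `findall` gives back each whole match — 1 here.

['giht']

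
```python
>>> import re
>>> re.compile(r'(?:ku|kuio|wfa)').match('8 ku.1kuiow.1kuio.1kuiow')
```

None

`re.match` won't scan ahead — the pattern has to work from the very first character.
Here the pattern fails at index 0, so the call returns None.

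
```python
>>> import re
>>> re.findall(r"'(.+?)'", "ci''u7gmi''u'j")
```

A `+?`/`*?`/`{m,n}?` starts at its minimum and grows only as far as needed for what follows to match.
Because there's exactly one group, `findall` drops the full match and keeps group 1 from each hit.

["'u7gmi", 'u']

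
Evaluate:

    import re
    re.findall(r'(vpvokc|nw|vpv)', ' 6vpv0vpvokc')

Alternation tries branches left to right and keeps the first one that lets the overall match succeed at that position.
Matches: at [2:5] match 'vpv', group 1 = 'vpv'; at [6:12] match 'vpvokc', group 1 = 'vpvokc'.
With a single group, `findall` returns only what that group captured — 2 items.

['vpv', 'vpvokc']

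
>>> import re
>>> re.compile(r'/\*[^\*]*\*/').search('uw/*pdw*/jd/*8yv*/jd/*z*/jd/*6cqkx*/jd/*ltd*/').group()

The match spans [2:9] → '/*pdw*/'.

'/*pdw*/'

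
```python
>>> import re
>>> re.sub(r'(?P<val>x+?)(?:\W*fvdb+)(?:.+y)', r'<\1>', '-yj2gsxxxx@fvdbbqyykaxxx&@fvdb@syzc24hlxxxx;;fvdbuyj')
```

'-yj2gs<xxxx>j'

This matches one or more of a literal 'x' (lazy) (captured as 'val'); then zero or more of a non-word character, then the literal 'fvd', then one or more of a literal 'b' (non-capturing group); then one or more of any character, then the literal 'y' (non-capturing group).
Matches: at [6:51] → 'xxxx@fvdbbqyykaxxx&@fvdb@syzc24hlxxxx;;fvdbuy'.
The replacement refers to a captured group, so each match is rewritten using its own captured text.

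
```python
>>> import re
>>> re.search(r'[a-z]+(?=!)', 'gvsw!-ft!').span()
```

(0, 4)

The `(?=…)`/`(?<=…)` assertion just peeks at neighbouring text; it doesn't advance the match position.
Unlike `match`, `search` isn't anchored — it looks for the pattern anywhere in the string.
The match spans [0:4] → 'gvsw'.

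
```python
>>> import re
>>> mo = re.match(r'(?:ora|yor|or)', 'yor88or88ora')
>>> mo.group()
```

'yor'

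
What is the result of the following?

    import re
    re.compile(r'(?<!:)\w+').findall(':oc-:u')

The negative lookaround is zero-width — it rules out positions where the adjacent text would match, without consuming anything.
Walking the string: at [2:3] → 'c'.
With no groups in the pattern, `findall` gives back each whole match — 1 here.

['c']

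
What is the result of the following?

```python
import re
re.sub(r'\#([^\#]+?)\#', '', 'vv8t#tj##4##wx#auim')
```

'vv8tauim'

`sub` substitutes '' at each match site.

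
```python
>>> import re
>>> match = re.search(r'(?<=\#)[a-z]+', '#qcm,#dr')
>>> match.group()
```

'qcm'

Because the assertion is zero-width, the text it checks is not consumed and won't appear in the result.
`re.search` scans for the first position where the pattern succeeds.
The match spans [1:4] → 'qcm'.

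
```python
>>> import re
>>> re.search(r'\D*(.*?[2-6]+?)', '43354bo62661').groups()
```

This matches zero or more of a non-digit; then zero or more of any character (lazy), then one or more of a character in [2-6] (lazy) (captured).
The `?` after the quantifier makes it lazy — it takes as little as possible before letting the rest of the pattern try.
`search` walks the string left to right and returns the first match it finds.
The match spans [0:1] → '4'.
Captured: group 1 = '4'.

('4',)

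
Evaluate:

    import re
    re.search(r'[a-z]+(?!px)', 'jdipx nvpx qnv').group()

'jdipx'

The negative lookaround is zero-width — it rules out positions where the adjacent text would match, without consuming anything.
The match spans [0:5] → 'jdipx'.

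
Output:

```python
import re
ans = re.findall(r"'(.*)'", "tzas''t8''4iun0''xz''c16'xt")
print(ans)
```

Scanning left to right: at [4:25] match "''t8''4iun0''xz''c16'", group 1 = "'t8''4iun0''xz''c16".
Because there's exactly one group, `findall` drops the full match and keeps group 1 from the one hit.

["'t8''4iun0''xz''c16"]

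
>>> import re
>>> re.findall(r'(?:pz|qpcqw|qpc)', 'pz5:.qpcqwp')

`|` is ordered: at each position the engine commits to the first alternative that works.
Matches: at [0:2] → 'pz'; at [5:10] → 'qpcqw'.
Since nothing is captured, `findall` lists the 2 matched substrings directly.

['pz', 'qpcqw']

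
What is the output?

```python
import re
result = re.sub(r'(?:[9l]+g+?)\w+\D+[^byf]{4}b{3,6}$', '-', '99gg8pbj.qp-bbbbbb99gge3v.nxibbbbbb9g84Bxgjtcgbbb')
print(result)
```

Pattern: one or more of one of [9l], then one or more of a literal 'g' (lazy) (non-capturing group); then one or more of a word character, then one or more of a non-digit; then exactly 4 of any character except [byf], then 3 to 6 of the literal 'b'; then anchored at the end.
Matches: at [35:49] → '9g84Bxgjtcgbbb'.
`sub` substitutes '-' at each match site.

99gg8pbj.qp-bbbbbb99gge3v.nxibbbbbb-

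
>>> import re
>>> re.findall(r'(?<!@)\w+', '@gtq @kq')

['tq', 'q']

Because the assertion is negative and zero-width, positions next to the forbidden text are skipped.
Since nothing is captured, `findall` lists the 2 matched substrings directly.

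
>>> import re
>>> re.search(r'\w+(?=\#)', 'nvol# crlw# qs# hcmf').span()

The `(?=…)`/`(?<=…)` assertion just peeks at neighbouring text; it doesn't advance the match position.
`re.search` tries every starting position until one works.
The match spans [0:4] → 'nvol'.

(0, 4)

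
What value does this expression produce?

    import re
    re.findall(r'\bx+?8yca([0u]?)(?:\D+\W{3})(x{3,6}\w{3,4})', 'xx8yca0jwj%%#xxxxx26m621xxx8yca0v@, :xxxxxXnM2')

The pattern matches a word boundary (`\b`, zero-width); then one or more of the literal 'x' (lazy), then the literal '8y', then the literal 'ca'; then optionally one of [0u] (captured); then one or more of a non-digit, then exactly 3 of a non-word character (non-capturing group); then 3 to 6 of a literal 'x', then 3 to 4 of a word character (captured).
Matches: at [0:22] match 'xx8yca0jwj%%#xxxxx26m6', groups = ('0', 'xxxxx26m6').
With 2 capturing groups, `findall` returns a 2-tuple per match.

[('0', 'xxxxx26m6')]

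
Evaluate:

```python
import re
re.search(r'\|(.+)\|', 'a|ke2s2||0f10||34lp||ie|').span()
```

(1, 24)

`re.search` scans for the first position where the pattern succeeds.
The match spans [1:24] → '|ke2s2||0f10||34lp||ie|'.
Captured: group 1 = 'ke2s2||0f10||34lp||ie'.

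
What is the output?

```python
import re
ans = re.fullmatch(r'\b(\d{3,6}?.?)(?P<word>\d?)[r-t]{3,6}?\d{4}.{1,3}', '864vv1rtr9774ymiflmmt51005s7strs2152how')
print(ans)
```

For `fullmatch`, every character of the input must be accounted for by the pattern.
Here there's no way to consume every character, so the call returns None.

None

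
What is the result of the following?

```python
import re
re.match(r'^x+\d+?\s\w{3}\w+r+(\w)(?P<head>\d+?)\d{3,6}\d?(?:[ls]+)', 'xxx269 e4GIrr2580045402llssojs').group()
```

'xxx269 e4GIrr2580045402llss'

The pattern matches anchored at the start of the string; then one or more of a literal 'x', then one or more of a digit (lazy), then whitespace; then exactly 3 of a word character, then one or more of a word character, then one or more of a literal 'r'; then a word character (captured); then one or more of a digit (lazy) (captured as 'head'); then 3 to 6 of a digit, then optionally a digit; then one or more of one of [ls] (non-capturing group).
`re.match` only tries the pattern at the start of the string.
The match spans [0:27] → 'xxx269 e4GIrr2580045402llss'.
Captured: group 1 = '2', group 2 = '58'.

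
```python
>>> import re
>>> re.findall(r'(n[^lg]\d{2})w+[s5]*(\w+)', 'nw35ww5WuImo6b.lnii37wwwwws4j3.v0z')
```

[('nw35', 'WuImo6b')]

This matches a literal 'n', then any character except [lg], then exactly 2 of a digit (captured); then one or more of a literal 'w', then zero or more of one of [s5]; then one or more of a word character (captured).
With 2 capturing groups, `findall` returns a 2-tuple per match.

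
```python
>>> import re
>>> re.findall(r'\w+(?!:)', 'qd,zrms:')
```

['qd', 'zrm']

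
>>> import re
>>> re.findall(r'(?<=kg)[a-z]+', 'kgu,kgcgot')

['u', 'cgot']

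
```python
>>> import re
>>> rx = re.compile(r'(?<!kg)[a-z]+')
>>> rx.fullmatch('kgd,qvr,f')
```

The negative lookaround is zero-width — it rules out positions where the adjacent text would match, without consuming anything.
`re.fullmatch` requires the pattern to consume the entire string.
Here there's no way to consume every character, so the call returns None.

None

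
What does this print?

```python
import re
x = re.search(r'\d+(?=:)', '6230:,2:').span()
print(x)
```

The lookaround is zero-width — it requires the adjacent text to match without consuming it, so the asserted text isn't part of the match.
`re.search` tries every starting position until one works.
The match spans [0:4] → '6230'.

(0, 4)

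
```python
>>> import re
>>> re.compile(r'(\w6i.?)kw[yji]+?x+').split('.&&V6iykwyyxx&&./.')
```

Because the pattern has a capturing group, `split` also inserts each captured text between the pieces.

['.&&', 'V6iy', '&&./.']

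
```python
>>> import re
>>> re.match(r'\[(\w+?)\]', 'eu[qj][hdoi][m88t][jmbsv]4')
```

None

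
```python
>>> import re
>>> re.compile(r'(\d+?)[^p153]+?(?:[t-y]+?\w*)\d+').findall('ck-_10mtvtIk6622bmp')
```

This matches one or more of a digit (lazy) (captured); then one or more of any character except [p153] (lazy); then one or more of a character in [t-y] (lazy), then zero or more of a word character (non-capturing group); then one or more of a digit.
Because the quantifier is non-greedy, it stops expanding at the earliest point where the rest of the pattern can succeed.
Scanning left to right: at [4:16] match '10mtvtIk6622', group 1 = '1'.
`findall` collects group 1 from the one match (1 total).

['1']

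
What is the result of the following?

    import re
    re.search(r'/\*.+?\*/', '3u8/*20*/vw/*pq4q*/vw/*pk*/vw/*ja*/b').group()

'/*20*/'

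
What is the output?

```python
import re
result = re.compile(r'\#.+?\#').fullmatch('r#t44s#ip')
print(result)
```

None

`fullmatch` succeeds only if the pattern covers the string from start to end.
Here the pattern can't cover the whole string, so the call returns None.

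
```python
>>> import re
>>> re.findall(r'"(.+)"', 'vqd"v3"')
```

['v3']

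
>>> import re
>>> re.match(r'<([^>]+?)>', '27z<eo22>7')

With `match`, the pattern is implicitly anchored at the beginning.
Here the pattern fails at index 0, so the call returns None.

None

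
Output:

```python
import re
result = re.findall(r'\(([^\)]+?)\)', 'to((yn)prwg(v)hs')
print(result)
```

Walking the string: at [2:7] match '((yn)', group 1 = '(yn'; at [11:14] match '(v)', group 1 = 'v'.
One capturing group, so `findall` returns just the captured substring from each match — 2 in all.

['(yn', 'v']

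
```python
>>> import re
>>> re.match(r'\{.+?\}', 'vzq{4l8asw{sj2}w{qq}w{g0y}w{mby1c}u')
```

`re.match` won't scan ahead — the pattern has to work from the very first character.
Here the string doesn't start with a match, so the call returns None.

None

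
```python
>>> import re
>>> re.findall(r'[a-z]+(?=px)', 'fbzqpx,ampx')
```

['fbzq', 'am']

The `(?=…)`/`(?<=…)` assertion just peeks at neighbouring text; it doesn't advance the match position.
Matches: at [0:4] → 'fbzq'; at [7:9] → 'am'.
No capturing groups, so `findall` returns the 2 full match strings.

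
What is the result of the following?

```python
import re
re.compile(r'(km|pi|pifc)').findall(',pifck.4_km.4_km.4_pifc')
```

['pi', 'km', 'km', 'pi']

The regex engine tests alternatives in the order written; an earlier branch that matches wins even if a later one would match more.
Matches: at [1:3] match 'pi', group 1 = 'pi'; at [9:11] match 'km', group 1 = 'km'; at [14:16] match 'km', group 1 = 'km'; at [19:21] match 'pi', group 1 = 'pi'.
With a single group, `findall` returns only what that group captured — 4 items.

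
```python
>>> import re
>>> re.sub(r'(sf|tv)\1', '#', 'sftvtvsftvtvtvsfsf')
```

'sf#sf#tv#'

The backreference `\1` re-matches whatever the first group consumed, character for character.
`sub` substitutes '#' at each match site.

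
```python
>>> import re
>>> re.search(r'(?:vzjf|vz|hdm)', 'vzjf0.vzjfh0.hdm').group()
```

Alternation isn't longest-match — the leftmost alternative that fits at this position is chosen.
`search` walks the string left to right and returns the first match it finds.
The match spans [0:4] → 'vzjf'.

'vzjf'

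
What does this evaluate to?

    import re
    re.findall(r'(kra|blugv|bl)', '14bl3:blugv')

['bl', 'blugv']

The regex engine tests alternatives in the order written; an earlier branch that matches wins even if a later one would match more.
Because there's exactly one group, `findall` drops the full match and keeps group 1 from each hit.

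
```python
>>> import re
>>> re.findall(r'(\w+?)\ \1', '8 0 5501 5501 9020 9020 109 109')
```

The backreference `\1` re-matches whatever the first group consumed, character for character.
Scanning left to right: at [4:13] match '5501 5501', group 1 = '5501'; at [14:23] match '9020 9020', group 1 = '9020'; at [24:31] match '109 109', group 1 = '109'.
With a single group, `findall` returns only what that group captured — 3 items.

['5501', '9020', '109']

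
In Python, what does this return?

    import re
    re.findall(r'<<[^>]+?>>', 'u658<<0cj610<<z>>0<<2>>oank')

With no groups in the pattern, `findall` gives back each whole match — 2 here.

['<<0cj610<<z>>', '<<2>>']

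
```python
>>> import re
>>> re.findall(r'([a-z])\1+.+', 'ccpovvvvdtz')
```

`\1` has to match the exact text group 1 already captured.
With a single group, `findall` returns only what that group captured — 1 item.

['c']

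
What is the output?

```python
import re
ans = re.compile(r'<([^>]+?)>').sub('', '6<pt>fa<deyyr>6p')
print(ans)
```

6fa6p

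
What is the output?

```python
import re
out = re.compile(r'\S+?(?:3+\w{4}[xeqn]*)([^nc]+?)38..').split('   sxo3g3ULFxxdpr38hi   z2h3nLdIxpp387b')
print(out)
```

['   ', 'Fxxdpr', '   ', 'pp', '']

Pattern: one or more of a non-whitespace character (lazy); then one or more of the literal '3', then exactly 4 of a word character, then zero or more of one of [xeqn] (non-capturing group); then one or more of any character except [nc] (lazy) (captured); then the literal '38', then any character, then any character.
A non-greedy quantifier consumes as few characters as it can — just enough that the remainder of the pattern still matches from where it stops; whatever follows it matches normally.
Matches to split on: at [3:21] → 'sxo3g3ULFxxdpr38hi'; at [24:39] → 'z2h3nLdIxpp387b'.
With a capturing group present, the delimiter's captured portion is kept in the result list.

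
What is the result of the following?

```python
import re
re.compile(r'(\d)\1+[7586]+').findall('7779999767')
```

['7', '9']

`\1` is not a pattern — it's the concrete string captured by group 1, re-applied verbatim.
One capturing group, so `findall` returns just the captured substring from each match — 2 in all.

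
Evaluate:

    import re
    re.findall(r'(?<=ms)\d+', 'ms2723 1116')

['2723']

Lookahead/lookbehind check context without consuming it, so the matched span excludes the asserted characters.
Walking the string: at [2:6] → '2723'.
With no groups in the pattern, `findall` gives back each whole match — 1 here.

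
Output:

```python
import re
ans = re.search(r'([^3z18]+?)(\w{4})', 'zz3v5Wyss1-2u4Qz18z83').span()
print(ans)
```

(3, 8)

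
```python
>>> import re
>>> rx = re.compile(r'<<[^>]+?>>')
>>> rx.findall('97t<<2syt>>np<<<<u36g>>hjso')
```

Scanning left to right: at [3:11] → '<<2syt>>'; at [13:23] → '<<<<u36g>>'.
No capturing groups, so `findall` returns the 2 full match strings.

['<<2syt>>', '<<<<u36g>>']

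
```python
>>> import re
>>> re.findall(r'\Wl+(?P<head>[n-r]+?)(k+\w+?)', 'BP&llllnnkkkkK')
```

[('nn', 'kkkkK')]

The pattern matches a non-word character, then one or more of the literal 'l'; then one or more of a character in [n-r] (lazy) (captured as 'head'); then one or more of a literal 'k', then one or more of a word character (lazy) (captured).
Matches: at [2:14] match '&llllnnkkkkK', groups = ('nn', 'kkkkK').
2 groups means the one result is a tuple of 2 captured strings — 1 here.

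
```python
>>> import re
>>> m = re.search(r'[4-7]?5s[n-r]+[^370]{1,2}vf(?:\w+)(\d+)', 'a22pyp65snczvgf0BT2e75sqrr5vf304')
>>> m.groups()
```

('4',)

The match spans [20:32] → '75sqrr5vf304'.
Captured: group 1 = '4'.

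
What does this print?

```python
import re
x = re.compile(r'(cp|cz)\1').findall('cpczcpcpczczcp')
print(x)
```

['cp', 'cz']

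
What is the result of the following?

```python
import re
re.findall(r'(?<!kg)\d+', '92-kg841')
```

['92', '41']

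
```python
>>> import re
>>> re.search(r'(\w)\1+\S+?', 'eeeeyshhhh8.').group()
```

'eeeey'

A backreference is literal: `\1` must see the identical characters the first group matched.
Unlike `match`, `search` isn't anchored — it looks for the pattern anywhere in the string.
The match spans [0:5] → 'eeeey'.
Captured: group 1 = 'e'.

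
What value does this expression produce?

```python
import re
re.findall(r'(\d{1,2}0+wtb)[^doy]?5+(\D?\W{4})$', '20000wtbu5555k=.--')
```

[('20000wtb', 'k=.--')]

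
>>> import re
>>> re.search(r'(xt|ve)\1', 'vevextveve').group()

`\1` has to match the exact text group 1 already captured.
`search` walks the string left to right and returns the first match it finds.
The match spans [0:4] → 'veve'.
Captured: group 1 = 've'.

'veve'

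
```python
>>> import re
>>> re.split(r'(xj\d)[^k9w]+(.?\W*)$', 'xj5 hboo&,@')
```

This matches the literal 'xj', then a digit (captured); then one or more of any character except [k9w]; then optionally any character, then zero or more of a non-word character (captured); then anchored at the end.
With a capturing group present, the delimiter's captured portion is kept in the result list.

['', 'xj5', '', '']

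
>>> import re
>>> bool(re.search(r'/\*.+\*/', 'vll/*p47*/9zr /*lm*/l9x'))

True

The match spans [3:20] → '/*p47*/9zr /*lm*/'.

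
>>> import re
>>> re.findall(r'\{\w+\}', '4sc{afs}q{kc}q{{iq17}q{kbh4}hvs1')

No capturing groups, so `findall` returns the 4 full match strings.

['{afs}', '{kc}', '{iq17}', '{kbh4}']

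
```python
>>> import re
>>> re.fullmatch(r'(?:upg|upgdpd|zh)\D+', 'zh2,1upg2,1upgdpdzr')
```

`re.fullmatch` requires the pattern to consume the entire string.
Here the string isn't matched end-to-end, so the call returns None.

None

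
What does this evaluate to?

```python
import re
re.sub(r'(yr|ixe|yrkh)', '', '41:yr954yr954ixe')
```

Each match is replaced by ''.

'41:954954'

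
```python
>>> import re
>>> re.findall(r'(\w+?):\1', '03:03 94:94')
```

After group 1 captures some text, `\1` only succeeds where that same text appears again.
Scanning left to right: at [0:5] match '03:03', group 1 = '03'; at [6:11] match '94:94', group 1 = '94'.
Because there's exactly one group, `findall` drops the full match and keeps group 1 from each hit.

['03', '94']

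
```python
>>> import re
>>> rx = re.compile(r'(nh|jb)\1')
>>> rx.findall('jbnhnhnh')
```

The backreference `\1` re-matches whatever the first group consumed, character for character.
One capturing group, so `findall` returns just the captured substring from the one match — 1 in all.

['nh']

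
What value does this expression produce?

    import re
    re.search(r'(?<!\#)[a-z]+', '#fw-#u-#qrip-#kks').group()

'w'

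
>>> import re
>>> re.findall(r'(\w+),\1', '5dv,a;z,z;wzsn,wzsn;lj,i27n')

['z', 'wzsn']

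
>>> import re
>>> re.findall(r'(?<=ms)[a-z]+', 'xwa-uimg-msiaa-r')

Lookahead/lookbehind check context without consuming it, so the matched span excludes the asserted characters.
Walking the string: at [11:14] → 'iaa'.
With no groups in the pattern, `findall` gives back each whole match — 1 here.

['iaa']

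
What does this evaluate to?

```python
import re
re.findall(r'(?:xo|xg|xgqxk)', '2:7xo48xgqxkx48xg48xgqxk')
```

['xo', 'xg', 'xg', 'xg']

The regex engine tests alternatives in the order written; an earlier branch that matches wins even if a later one would match more.
Matches: at [3:5] → 'xo'; at [7:9] → 'xg'; at [15:17] → 'xg'; at [19:21] → 'xg'.
Since nothing is captured, `findall` lists the 4 matched substrings directly.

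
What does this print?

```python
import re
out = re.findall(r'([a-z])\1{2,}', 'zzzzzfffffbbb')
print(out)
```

['z', 'f', 'b']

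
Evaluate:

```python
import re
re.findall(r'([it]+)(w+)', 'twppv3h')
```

[('t', 'w')]

Pattern: one or more of one of [it] (captured); then one or more of a literal 'w' (captured).
Walking the string: at [0:2] match 'tw', groups = ('t', 'w').
2 groups means the one result is a tuple of 2 captured strings — 1 here.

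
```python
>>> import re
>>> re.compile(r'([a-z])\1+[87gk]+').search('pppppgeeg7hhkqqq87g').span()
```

`\1` has to match the exact text group 1 already captured.
`search` walks the string left to right and returns the first match it finds.
The match spans [0:6] → 'pppppg'.
Captured: group 1 = 'p'.

(0, 6)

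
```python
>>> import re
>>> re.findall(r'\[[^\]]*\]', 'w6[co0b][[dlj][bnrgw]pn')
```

Scanning left to right: at [2:8] → '[co0b]'; at [8:14] → '[[dlj]'; at [14:21] → '[bnrgw]'.
No capturing groups, so `findall` returns the 3 full match strings.

['[co0b]', '[[dlj]', '[bnrgw]']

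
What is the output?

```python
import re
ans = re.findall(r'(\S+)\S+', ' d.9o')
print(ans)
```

Pattern: one or more of a non-whitespace character (captured); then one or more of a non-whitespace character.
Matches: at [1:5] match 'd.9o', group 1 = 'd.9'.
One capturing group, so `findall` returns just the captured substring from the one match — 1 in all.

['d.9']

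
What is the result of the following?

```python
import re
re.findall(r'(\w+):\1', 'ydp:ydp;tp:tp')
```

The backreference `\1` re-matches whatever the first group consumed, character for character.
Matches: at [0:7] match 'ydp:ydp', group 1 = 'ydp'; at [8:13] match 'tp:tp', group 1 = 'tp'.
With a single group, `findall` returns only what that group captured — 2 items.

['ydp', 'tp']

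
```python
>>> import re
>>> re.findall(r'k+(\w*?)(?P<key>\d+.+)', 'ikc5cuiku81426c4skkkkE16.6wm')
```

[('c', '5cuiku81426c4skkkkE16.6wm')]

Lazy quantifiers expand one character at a time until the remainder of the pattern can match.
Multiple groups make `findall` return tuples — one 2-tuple for the one match.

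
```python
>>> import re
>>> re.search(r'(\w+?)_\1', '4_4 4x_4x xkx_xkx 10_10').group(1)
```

'4'

The match spans [0:3] → '4_4'.
Captured: group 1 = '4'.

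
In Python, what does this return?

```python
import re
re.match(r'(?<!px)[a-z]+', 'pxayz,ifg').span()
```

(0, 5)

`match` is anchored at position 0; if the pattern doesn't fit there, it returns None.
The match spans [0:5] → 'pxayz'.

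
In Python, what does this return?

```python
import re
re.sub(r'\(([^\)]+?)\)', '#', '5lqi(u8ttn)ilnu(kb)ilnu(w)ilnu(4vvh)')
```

'5lqi#ilnu#ilnu#ilnu#'

`sub` substitutes '#' at each match site.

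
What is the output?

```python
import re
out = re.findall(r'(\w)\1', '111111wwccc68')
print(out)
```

['1', '1', '1', 'w', 'c']

The backreference `\1` re-matches whatever the first group consumed, character for character.
Matches: at [0:2] match '11', group 1 = '1'; at [2:4] match '11', group 1 = '1'; at [4:6] match '11', group 1 = '1'; at [6:8] match 'ww', group 1 = 'w'; at [8:10] match 'cc', group 1 = 'c'.
One capturing group, so `findall` returns just the captured substring from each match — 5 in all.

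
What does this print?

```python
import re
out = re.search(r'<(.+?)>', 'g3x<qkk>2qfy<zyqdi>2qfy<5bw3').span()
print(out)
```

A non-greedy quantifier consumes as few characters as it can — just enough that the remainder of the pattern still matches from where it stops; whatever follows it matches normally.
The match spans [3:8] → '<qkk>'.

(3, 8)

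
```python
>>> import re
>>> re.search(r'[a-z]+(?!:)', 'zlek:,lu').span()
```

(0, 3)

Because the assertion is negative and zero-width, positions next to the forbidden text are skipped.
`re.search` scans for the first position where the pattern succeeds.
The match spans [0:3] → 'zle'.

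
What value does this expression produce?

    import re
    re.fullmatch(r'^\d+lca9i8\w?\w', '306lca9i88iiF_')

For `fullmatch`, every character of the input must be accounted for by the pattern.
Here the string isn't matched end-to-end, so the call returns None.

None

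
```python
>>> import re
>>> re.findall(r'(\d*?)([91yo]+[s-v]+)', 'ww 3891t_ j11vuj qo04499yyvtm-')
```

The `?` after the quantifier makes it lazy — it takes as little as possible before letting the rest of the pattern try.
With 2 capturing groups, `findall` returns a 2-tuple per match.

[('38', '91t'), ('', '11vu'), ('044', '99yyvt')]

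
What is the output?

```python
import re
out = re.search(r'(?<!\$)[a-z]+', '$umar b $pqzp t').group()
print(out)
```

mar

Because the assertion is negative and zero-width, positions next to the forbidden text are skipped.
`re.search` tries every starting position until one works.
The match spans [2:5] → 'mar'.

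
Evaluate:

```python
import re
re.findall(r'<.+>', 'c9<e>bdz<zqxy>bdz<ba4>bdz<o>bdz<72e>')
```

['<e>bdz<zqxy>bdz<ba4>bdz<o>bdz<72e>']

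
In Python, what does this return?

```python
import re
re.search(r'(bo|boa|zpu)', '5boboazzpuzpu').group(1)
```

'bo'

`search` walks the string left to right and returns the first match it finds.
The match spans [1:3] → 'bo'.
Captured: group 1 = 'bo'.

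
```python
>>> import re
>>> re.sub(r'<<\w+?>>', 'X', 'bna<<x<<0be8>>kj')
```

'bna<<xXkj'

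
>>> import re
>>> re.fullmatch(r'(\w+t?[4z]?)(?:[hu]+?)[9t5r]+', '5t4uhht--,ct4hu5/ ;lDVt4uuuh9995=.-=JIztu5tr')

`re.fullmatch` requires the pattern to consume the entire string.
Here the string isn't matched end-to-end, so the call returns None.

None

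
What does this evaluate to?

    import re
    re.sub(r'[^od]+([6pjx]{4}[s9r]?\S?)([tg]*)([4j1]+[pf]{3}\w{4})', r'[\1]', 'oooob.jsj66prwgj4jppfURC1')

'oooo[j66prw]'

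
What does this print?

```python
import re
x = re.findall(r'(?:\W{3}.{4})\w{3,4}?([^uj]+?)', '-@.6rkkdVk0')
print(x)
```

['0']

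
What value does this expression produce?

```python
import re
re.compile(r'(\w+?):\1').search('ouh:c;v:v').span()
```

(6, 9)

`\1` is not a pattern — it's the concrete string captured by group 1, re-applied verbatim.
The match spans [6:9] → 'v:v'.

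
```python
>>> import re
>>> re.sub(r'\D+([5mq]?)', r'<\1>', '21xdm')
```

'21<>'

The replacement refers to a captured group, so each match is rewritten using its own captured text.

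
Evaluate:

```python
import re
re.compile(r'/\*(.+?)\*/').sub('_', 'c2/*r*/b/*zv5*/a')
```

'c2_b_a'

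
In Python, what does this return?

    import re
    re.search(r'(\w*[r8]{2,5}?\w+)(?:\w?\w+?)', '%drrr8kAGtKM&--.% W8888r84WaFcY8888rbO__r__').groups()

Pattern: zero or more of a word character, then 2 to 5 of one of [r8] (lazy), then one or more of a word character (captured); then optionally a word character, then one or more of a word character (lazy) (non-capturing group).
`re.search` tries every starting position until one works.
The match spans [1:12] → 'drrr8kAGtKM'.
Captured: group 1 = 'drrr8kAGtK'.

('drrr8kAGtK',)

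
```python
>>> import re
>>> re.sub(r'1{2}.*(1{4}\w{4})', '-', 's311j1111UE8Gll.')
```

's3-ll.'

The pattern matches exactly 2 of a literal '1', then zero or more of any character; then exactly 4 of a literal '1', then exactly 4 of a word character (captured).
Matches: at [2:13] → '11j1111UE8G'.
Every occurrence is swapped for '-'.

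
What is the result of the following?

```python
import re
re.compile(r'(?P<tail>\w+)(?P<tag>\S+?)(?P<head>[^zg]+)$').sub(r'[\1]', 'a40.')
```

Each match is replaced using the text its own group 1 captured.

'[a4]'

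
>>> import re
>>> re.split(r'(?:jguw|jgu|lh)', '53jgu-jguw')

The regex engine tests alternatives in the order written; an earlier branch that matches wins even if a later one would match more.
Matches to split on: at [2:5] → 'jgu'; at [6:10] → 'jguw'.
The string is cut at each match, leaving 3 pieces.

['53', '-', '']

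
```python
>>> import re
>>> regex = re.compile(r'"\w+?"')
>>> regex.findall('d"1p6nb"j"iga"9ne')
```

Scanning left to right: at [1:8] → '"1p6nb"'; at [9:14] → '"iga"'.
Since nothing is captured, `findall` lists the 2 matched substrings directly.

['"1p6nb"', '"iga"']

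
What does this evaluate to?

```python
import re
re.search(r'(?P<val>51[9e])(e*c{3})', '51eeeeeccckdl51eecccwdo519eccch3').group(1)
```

'51e'

The match spans [0:10] → '51eeeeeccc'.
Captured: group 1 = '51e', group 2 = 'eeeeccc'.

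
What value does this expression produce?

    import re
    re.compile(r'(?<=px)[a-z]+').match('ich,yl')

None

`re.match` only tries the pattern at the start of the string.
Here the string doesn't start with a match, so the call returns None.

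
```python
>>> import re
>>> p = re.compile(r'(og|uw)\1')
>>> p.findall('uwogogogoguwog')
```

A backreference is literal: `\1` must see the identical characters the first group matched.
Matches: at [2:6] match 'ogog', group 1 = 'og'; at [6:10] match 'ogog', group 1 = 'og'.
With a single group, `findall` returns only what that group captured — 2 items.

['og', 'og']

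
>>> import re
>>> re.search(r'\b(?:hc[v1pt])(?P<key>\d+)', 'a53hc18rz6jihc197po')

None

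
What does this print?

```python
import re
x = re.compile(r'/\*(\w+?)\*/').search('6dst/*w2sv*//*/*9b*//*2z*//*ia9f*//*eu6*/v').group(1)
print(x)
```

w2sv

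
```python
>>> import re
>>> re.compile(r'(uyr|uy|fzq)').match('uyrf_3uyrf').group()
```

With `match`, the pattern is implicitly anchored at the beginning.
The match spans [0:3] → 'uyr'.

'uyr'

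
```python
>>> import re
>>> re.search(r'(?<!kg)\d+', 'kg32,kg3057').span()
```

Because the assertion is negative and zero-width, positions next to the forbidden text are skipped.
`search` walks the string left to right and returns the first match it finds.
The match spans [3:4] → '2'.

(3, 4)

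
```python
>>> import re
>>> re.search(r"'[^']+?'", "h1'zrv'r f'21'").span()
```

(2, 7)

`re.search` scans for the first position where the pattern succeeds.
The match spans [2:7] → "'zrv'".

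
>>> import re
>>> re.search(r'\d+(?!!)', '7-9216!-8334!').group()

'7'

`(?!…)`/`(?<!…)` only lets a position through if the neighbouring text does NOT match; no characters are consumed.
The match spans [0:1] → '7'.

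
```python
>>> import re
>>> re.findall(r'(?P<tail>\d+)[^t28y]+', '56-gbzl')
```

['56']

Pattern: one or more of a digit (captured as 'tail'); then one or more of any character except [t28y].
Scanning left to right: at [0:7] match '56-gbzl', group 1 = '56'.
Because there's exactly one group, `findall` drops the full match and keeps group 1 from the one hit.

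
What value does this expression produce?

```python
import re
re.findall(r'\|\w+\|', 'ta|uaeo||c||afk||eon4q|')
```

With no groups in the pattern, `findall` gives back each whole match — 4 here.

['|uaeo|', '|c|', '|afk|', '|eon4q|']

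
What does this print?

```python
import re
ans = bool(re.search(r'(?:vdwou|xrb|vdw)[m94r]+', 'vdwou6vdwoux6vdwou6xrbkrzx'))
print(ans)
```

False

`re.search` scans for the first position where the pattern succeeds.
Here the pattern never matches, so the call returns None, and `bool(None)` is False.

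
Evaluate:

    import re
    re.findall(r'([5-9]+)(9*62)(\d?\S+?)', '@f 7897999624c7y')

[('7897999', '62', '4c')]

The pattern matches one or more of a character in [5-9] (captured); then zero or more of a literal '9', then the literal '62' (captured); then optionally a digit, then one or more of a non-whitespace character (lazy) (captured).
Because the quantifier is non-greedy, it stops expanding at the earliest point where the rest of the pattern can succeed.
Matches: at [3:14] match '7897999624c', groups = ('7897999', '62', '4c').
`findall` packs the 3 group values into a tuple for every match.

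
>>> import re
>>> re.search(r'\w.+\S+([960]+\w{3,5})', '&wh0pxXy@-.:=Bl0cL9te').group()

'wh0pxXy@-.:=Bl0cL9te'

The match spans [1:21] → 'wh0pxXy@-.:=Bl0cL9te'.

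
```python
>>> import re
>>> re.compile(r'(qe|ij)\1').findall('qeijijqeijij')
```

After group 1 captures some text, `\1` only succeeds where that same text appears again.
Because there's exactly one group, `findall` drops the full match and keeps group 1 from each hit.

['ij', 'ij']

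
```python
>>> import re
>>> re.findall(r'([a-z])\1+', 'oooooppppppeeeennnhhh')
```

['o', 'p', 'e', 'n', 'h']

`\1` is not a pattern — it's the concrete string captured by group 1, re-applied verbatim.
Matches: at [0:5] match 'ooooo', group 1 = 'o'; at [5:11] match 'pppppp', group 1 = 'p'; at [11:15] match 'eeee', group 1 = 'e'; at [15:18] match 'nnn', group 1 = 'n'; at [18:21] match 'hhh', group 1 = 'h'.
`findall` collects group 1 from each match (5 total).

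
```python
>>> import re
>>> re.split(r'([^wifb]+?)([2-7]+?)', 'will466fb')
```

['wi', 'll', '4', '', '6', '6', 'fb']

This matches one or more of any character except [wifb] (lazy) (captured); then one or more of a character in [2-7] (lazy) (captured).
Matches to split on: at [2:5] → 'll4'; at [5:7] → '66'.
`re.split` interleaves the captured-group text with the surrounding fragments.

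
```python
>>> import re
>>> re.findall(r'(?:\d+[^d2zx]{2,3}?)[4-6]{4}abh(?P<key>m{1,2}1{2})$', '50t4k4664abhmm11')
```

['mm11']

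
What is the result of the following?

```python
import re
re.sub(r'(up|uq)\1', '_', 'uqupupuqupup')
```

A backreference is literal: `\1` must see the identical characters the first group matched.
Matches: at [2:6] → 'upup'; at [8:12] → 'upup'.
Each match is replaced by '_'.

'uq_uq_'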